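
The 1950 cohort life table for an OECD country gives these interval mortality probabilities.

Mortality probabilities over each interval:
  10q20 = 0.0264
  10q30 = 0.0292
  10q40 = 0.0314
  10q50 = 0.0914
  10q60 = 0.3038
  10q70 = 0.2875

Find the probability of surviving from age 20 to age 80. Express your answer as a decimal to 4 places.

0.4126

Chaining the interval survival probabilities: (1 − 0.0264) × (1 − 0.0292) × (1 − 0.0314) × (1 − 0.0914) × (1 − 0.3038) × (1 − 0.2875).
= 0.9736 × 0.9708 × 0.9686 × 0.9086 × 0.6962 × 0.7125 = 0.412616.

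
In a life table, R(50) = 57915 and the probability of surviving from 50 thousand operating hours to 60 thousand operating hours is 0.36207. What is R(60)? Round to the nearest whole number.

20969

R(60) = R(50) × p = 57915 × 0.36207 = 20969.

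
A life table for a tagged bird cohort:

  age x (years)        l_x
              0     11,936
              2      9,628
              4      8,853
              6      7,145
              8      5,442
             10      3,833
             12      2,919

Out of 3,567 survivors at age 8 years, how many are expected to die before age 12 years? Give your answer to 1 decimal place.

1653.7

The relevant probability is 1 − 2,919/5,442 = 0.463616.
Expected number = 3,567 × 0.463616 = 1653.7.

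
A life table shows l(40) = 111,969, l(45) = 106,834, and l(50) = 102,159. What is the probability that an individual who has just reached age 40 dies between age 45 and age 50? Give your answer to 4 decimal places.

This is the probability of reaching 45 but not 50, conditional on being alive at 40: (l(45) − l(50)) / l(40).
= (106,834 − 102,159) / 111,969 = 4,675 / 111,969 = 0.041753.

0.0418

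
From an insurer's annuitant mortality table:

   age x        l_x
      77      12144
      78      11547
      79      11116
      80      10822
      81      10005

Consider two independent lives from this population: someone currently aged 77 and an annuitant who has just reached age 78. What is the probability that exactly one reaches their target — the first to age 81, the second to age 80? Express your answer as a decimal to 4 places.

p₁ = l_81/l_77 = 10005/12144 = 0.823864; p₂ = l_80/l_78 = 10822/11547 = 0.937213.
P(exactly one) = p₁(1−p₂) + (1−p₁)p₂ = 0.051728 + 0.165077 = 0.216805.

0.2168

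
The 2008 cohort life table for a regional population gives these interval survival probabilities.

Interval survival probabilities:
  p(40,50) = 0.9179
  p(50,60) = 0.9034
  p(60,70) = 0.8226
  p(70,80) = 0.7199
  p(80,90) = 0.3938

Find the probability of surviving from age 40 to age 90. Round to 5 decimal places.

0.19338

Survival from 40 to 90 is the product of surviving each interval: 0.9179 × 0.9034 × 0.8226 × 0.7199 × 0.3938.
= 0.193380.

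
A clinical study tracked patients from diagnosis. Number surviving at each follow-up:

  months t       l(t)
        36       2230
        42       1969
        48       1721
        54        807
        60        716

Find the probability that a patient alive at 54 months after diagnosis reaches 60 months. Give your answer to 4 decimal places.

The conditional survival probability is l(60)/l(54) = 716/807 = 0.887237.

0.8872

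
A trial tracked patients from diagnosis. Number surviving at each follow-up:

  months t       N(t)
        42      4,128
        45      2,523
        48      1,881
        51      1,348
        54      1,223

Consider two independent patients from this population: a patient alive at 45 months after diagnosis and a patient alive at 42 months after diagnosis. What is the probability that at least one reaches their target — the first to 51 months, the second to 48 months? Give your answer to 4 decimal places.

0.7465

p₁ = N(51)/N(45) = 1,348/2,523 = 0.534285; p₂ = N(48)/N(42) = 1,881/4,128 = 0.455669.
P(at least one) = 1 − (1−p₁)(1−p₂) = 1 − 0.465715 × 0.544331 = 0.746497.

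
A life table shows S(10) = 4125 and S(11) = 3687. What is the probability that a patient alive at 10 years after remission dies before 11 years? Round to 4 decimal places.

P(die before 11 | alive at 10) = 1 − S(11)/S(10) = 1 − 3687/4125 = (438)/4125 = 0.106182.

0.1062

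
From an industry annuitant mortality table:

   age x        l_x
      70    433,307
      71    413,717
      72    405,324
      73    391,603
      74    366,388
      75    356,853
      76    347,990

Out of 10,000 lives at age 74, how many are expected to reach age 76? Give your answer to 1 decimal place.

The relevant probability is 347,990/366,388 = 0.949785.
Expected number = 10,000 × 0.949785 = 9497.9.

9497.9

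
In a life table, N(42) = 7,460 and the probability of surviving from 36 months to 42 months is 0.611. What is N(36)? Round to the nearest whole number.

N(36) = N(42) / p = 7,460 / 0.611 = 12209.

12209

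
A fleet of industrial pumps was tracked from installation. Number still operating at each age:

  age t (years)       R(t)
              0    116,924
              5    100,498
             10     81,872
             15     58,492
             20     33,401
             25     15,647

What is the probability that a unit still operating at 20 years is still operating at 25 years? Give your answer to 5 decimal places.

0.46846

The conditional survival probability is R(25)/R(20) = 15,647/33,401 = 0.468459.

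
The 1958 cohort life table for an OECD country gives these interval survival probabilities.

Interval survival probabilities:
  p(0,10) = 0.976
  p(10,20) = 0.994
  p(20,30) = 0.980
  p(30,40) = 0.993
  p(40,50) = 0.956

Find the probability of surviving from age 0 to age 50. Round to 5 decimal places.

0.90255

Chaining the interval survival probabilities: 0.976 × 0.994 × 0.980 × 0.993 × 0.956.
= 0.902546.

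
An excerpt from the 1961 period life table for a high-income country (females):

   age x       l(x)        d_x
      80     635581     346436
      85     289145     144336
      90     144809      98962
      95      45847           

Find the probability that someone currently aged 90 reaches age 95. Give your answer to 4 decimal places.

The conditional survival probability is l(95)/l(90) = 45847/144809 = 0.316603.

0.3166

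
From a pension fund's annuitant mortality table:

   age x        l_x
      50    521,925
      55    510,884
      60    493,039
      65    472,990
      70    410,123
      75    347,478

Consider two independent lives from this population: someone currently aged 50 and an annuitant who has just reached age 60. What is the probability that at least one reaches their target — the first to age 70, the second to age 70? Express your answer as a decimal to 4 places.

0.9640

p₁ = l_70/l_50 = 410,123/521,925 = 0.785789; p₂ = l_70/l_60 = 410,123/493,039 = 0.831827.
P(at least one) = 1 − (1−p₁)(1−p₂) = 1 − 0.214211 × 0.168173 = 0.963975.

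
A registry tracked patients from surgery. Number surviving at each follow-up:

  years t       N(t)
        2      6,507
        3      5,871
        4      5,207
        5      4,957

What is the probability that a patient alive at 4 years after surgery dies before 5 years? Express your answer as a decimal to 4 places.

P(die before 5 | alive at 4) = 1 − N(5)/N(4) = 1 − 4,957/5,207 = (250)/5,207 = 0.048012.

0.0480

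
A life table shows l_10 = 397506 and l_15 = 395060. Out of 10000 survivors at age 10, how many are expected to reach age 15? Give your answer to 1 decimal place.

9938.5

The relevant probability is 395060/397506 = 0.993847.
Expected number = 10000 × 0.993847 = 9938.5.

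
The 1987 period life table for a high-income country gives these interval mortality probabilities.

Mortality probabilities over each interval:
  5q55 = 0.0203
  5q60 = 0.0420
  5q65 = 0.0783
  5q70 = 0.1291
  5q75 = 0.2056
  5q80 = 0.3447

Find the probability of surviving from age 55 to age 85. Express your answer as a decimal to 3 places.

0.392

30p55 = (1 − 0.0203) × (1 − 0.0420) × (1 − 0.0783) × (1 − 0.1291) × (1 − 0.2056) × (1 − 0.3447).
= 0.9797 × 0.9580 × 0.9217 × 0.8709 × 0.7944 × 0.6553 = 0.392189.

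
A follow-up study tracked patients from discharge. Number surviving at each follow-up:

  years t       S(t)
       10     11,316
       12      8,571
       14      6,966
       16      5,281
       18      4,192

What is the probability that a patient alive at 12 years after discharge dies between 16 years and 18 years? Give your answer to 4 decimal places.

0.1271

This is the probability of reaching 16 but not 18, conditional on being alive at 12: (S(16) − S(18)) / S(12).
= (5,281 − 4,192) / 8,571 = 1,089 / 8,571 = 0.127056.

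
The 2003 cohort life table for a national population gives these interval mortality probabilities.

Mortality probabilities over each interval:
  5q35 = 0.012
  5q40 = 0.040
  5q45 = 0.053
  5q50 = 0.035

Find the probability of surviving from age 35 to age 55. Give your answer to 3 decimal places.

Survival from 35 to 55 is the product of surviving each interval: (1 − 0.012) × (1 − 0.040) × (1 − 0.053) × (1 − 0.035).
= 0.988 × 0.960 × 0.947 × 0.965 = 0.866773.

0.867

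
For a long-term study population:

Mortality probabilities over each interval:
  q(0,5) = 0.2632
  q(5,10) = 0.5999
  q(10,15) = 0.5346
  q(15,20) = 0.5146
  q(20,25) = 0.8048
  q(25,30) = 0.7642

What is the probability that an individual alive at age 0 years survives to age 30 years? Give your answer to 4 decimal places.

0.0031

Chaining the interval survival probabilities: (1 − 0.2632) × (1 − 0.5999) × (1 − 0.5346) × (1 − 0.5146) × (1 − 0.8048) × (1 − 0.7642).
= 0.7368 × 0.4001 × 0.4654 × 0.4854 × 0.1952 × 0.2358 = 0.003065.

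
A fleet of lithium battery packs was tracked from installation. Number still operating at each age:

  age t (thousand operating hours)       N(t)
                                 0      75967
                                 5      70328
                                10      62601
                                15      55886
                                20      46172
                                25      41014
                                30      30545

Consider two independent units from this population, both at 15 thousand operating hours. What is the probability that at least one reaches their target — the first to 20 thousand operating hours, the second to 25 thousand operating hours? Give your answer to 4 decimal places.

0.9537

p₁ = N(20)/N(15) = 46172/55886 = 0.826182; p₂ = N(25)/N(15) = 41014/55886 = 0.733887.
P(at least one) = 1 − (1−p₁)(1−p₂) = 1 − 0.173818 × 0.266113 = 0.953745.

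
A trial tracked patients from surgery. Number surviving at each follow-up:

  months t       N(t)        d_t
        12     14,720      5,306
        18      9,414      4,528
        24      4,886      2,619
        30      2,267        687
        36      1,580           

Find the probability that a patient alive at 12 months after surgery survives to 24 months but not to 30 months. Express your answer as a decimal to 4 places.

This is the probability of reaching 24 but not 30, conditional on being alive at 12: (N(24) − N(30)) / N(12).
= (4,886 − 2,267) / 14,720 = 2,619 / 14,720 = 0.177921.

0.1779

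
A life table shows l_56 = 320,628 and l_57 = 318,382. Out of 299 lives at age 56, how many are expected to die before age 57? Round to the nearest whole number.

2

The relevant probability is 1 − 318,382/320,628 = 0.007005.
Expected number = 299 × 0.007005 = 2.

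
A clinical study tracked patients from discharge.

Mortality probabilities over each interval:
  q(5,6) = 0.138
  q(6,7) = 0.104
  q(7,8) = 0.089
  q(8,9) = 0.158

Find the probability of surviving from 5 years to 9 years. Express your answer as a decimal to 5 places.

Survival from 5 to 9 is the product of surviving each interval: (1 − 0.138) × (1 − 0.104) × (1 − 0.089) × (1 − 0.158).
= 0.862 × 0.896 × 0.911 × 0.842 = 0.592442.

0.59244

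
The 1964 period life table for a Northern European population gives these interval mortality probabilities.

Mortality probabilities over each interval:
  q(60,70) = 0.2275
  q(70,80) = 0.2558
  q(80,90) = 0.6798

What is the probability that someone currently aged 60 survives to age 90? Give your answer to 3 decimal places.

0.184

P(survive 60→90) = (1 − 0.2275) × (1 − 0.2558) × (1 − 0.6798).
= 0.7725 × 0.7442 × 0.3202 = 0.184081.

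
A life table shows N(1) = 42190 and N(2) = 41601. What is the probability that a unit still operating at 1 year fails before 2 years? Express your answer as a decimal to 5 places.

0.01396

P(fail before 2 | operational at 1) = 1 − N(2)/N(1) = 1 − 41601/42190 = (589)/42190 = 0.013961.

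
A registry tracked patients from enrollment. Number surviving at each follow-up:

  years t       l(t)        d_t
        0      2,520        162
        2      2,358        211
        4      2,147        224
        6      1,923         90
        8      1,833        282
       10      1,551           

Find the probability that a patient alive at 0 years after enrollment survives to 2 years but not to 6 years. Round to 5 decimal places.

0.17262

This is the probability of reaching 2 but not 6, conditional on being alive at 0: (l(2) − l(6)) / l(0).
= (2,358 − 1,923) / 2,520 = 435 / 2,520 = 0.172619.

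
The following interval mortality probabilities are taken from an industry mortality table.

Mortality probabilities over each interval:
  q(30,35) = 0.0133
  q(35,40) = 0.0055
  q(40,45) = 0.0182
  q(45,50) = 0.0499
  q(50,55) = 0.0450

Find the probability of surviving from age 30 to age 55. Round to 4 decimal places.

0.8741

Chaining the interval survival probabilities: (1 − 0.0133) × (1 − 0.0055) × (1 − 0.0182) × (1 − 0.0499) × (1 − 0.0450).
= 0.9867 × 0.9945 × 0.9818 × 0.9501 × 0.9550 = 0.874149.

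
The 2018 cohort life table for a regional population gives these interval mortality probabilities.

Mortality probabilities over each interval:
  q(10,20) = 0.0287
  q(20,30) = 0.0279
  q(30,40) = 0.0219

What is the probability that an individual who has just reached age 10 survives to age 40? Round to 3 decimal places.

0.924

P(survive 10→40) = (1 − 0.0287) × (1 − 0.0279) × (1 − 0.0219).
= 0.9713 × 0.9721 × 0.9781 = 0.923523.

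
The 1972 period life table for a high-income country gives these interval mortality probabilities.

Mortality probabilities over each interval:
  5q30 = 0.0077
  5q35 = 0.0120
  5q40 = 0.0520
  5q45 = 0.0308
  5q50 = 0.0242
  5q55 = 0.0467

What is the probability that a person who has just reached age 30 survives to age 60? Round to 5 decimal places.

0.83794

30p30 = (1 − 0.0077) × (1 − 0.0120) × (1 − 0.0520) × (1 − 0.0308) × (1 − 0.0242) × (1 − 0.0467).
= 0.9923 × 0.9880 × 0.9480 × 0.9692 × 0.9758 × 0.9533 = 0.837938.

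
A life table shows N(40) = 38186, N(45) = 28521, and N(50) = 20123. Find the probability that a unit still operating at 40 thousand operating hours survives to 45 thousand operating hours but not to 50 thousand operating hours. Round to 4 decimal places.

0.2199

This is the probability of reaching 45 but not 50, conditional on being operational at 40: (N(45) − N(50)) / N(40).
= (28521 − 20123) / 38186 = 8398 / 38186 = 0.219924.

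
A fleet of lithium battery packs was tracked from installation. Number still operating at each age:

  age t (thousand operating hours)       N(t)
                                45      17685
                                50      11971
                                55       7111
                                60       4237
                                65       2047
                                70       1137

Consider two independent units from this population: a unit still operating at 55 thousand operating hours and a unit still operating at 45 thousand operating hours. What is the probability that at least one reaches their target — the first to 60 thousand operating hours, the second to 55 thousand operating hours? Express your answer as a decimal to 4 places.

p₁ = N(60)/N(55) = 4237/7111 = 0.595837; p₂ = N(55)/N(45) = 7111/17685 = 0.402092.
P(at least one) = 1 − (1−p₁)(1−p₂) = 1 − 0.404163 × 0.597908 = 0.758348.

0.7583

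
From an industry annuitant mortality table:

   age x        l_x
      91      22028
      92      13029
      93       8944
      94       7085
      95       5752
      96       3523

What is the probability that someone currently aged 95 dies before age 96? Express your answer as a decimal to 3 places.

0.388

P(die before 96 | alive at 95) = 1 − l_96/l_95 = 1 − 3523/5752 = (2229)/5752 = 0.387517.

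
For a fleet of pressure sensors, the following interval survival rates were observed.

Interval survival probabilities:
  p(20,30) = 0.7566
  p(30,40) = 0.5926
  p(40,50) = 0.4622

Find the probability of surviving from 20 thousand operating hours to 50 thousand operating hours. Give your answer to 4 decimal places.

0.2072

P(survive 20→50) = 0.7566 × 0.5926 × 0.4622.
= 0.207233.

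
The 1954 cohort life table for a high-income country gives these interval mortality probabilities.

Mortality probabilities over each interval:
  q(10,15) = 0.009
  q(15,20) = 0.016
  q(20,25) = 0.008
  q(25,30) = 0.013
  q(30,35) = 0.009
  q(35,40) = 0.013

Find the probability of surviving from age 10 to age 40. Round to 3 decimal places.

0.934

Survival from 10 to 40 is the product of surviving each interval: (1 − 0.009) × (1 − 0.016) × (1 − 0.008) × (1 − 0.013) × (1 − 0.009) × (1 − 0.013).
= 0.991 × 0.984 × 0.992 × 0.987 × 0.991 × 0.987 = 0.933874.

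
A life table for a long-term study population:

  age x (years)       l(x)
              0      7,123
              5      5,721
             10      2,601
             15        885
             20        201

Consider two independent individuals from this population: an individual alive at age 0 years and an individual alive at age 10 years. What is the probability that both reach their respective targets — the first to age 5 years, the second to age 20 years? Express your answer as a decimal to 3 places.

0.062

p₁ = l(5)/l(0) = 5,721/7,123 = 0.803173; p₂ = l(20)/l(10) = 201/2,601 = 0.077278.
P(both) = p₁ × p₂ = 0.803173 × 0.077278 = 0.062068.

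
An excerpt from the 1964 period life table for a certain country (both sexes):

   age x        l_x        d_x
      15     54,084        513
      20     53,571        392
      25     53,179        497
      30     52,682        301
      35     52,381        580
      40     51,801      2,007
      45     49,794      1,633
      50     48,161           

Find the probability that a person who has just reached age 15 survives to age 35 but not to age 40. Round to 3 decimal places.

0.011

We want 20|5q15 = (l_35 − l_40)/l_15.
This is the probability of reaching 35 but not 40, conditional on being alive at 15: (l_35 − l_40) / l_15.
= (52,381 − 51,801) / 54,084 = 580 / 54,084 = 0.010724.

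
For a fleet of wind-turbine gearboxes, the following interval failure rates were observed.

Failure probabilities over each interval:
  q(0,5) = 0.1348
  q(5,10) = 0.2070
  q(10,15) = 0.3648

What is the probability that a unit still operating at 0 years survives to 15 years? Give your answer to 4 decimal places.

The overall survival probability is (1 − 0.1348) × (1 − 0.2070) × (1 − 0.3648).
= 0.8652 × 0.7930 × 0.6352 = 0.435813.

0.4358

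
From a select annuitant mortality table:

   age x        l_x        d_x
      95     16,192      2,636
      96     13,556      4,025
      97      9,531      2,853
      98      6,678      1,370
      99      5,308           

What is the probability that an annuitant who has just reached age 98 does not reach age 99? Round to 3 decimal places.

0.205

P(die before 99 | alive at 98) = 1 − l_99/l_98 = 1 − 5,308/6,678 = (1,370)/6,678 = 0.205151.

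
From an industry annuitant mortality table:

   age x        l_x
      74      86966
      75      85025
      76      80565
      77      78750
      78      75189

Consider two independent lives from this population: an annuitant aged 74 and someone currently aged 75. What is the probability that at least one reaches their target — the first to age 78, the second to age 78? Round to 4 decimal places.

0.9843

p₁ = l_78/l_74 = 75189/86966 = 0.864579; p₂ = l_78/l_75 = 75189/85025 = 0.884316.
P(at least one) = 1 − (1−p₁)(1−p₂) = 1 − 0.135421 × 0.115684 = 0.984334.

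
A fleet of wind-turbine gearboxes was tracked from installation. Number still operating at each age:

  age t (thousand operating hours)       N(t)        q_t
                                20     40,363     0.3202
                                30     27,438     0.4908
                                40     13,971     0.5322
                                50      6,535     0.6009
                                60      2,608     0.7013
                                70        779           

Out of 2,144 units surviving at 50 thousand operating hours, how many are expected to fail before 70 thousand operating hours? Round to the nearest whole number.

The relevant probability is 1 − 779/6,535 = 0.880796.
Expected number = 2,144 × 0.880796 = 1888.

1888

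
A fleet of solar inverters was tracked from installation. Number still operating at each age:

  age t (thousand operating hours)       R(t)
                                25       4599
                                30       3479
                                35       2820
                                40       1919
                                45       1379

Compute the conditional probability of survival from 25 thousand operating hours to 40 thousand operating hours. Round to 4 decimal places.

The conditional survival probability is R(40)/R(25) = 1919/4599 = 0.417265.

0.4173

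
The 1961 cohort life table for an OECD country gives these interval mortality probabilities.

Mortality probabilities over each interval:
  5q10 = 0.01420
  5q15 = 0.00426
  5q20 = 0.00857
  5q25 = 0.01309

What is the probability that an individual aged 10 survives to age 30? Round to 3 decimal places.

Chaining the interval survival probabilities: (1 − 0.01420) × (1 − 0.00426) × (1 − 0.00857) × (1 − 0.01309).
= 0.98580 × 0.99574 × 0.99143 × 0.98691 = 0.960449.

0.960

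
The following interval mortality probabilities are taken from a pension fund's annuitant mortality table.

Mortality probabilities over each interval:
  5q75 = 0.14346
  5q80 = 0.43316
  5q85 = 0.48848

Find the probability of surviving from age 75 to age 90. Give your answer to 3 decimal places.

0.248

15p75 = (1 − 0.14346) × (1 − 0.43316) × (1 − 0.48848).
= 0.85654 × 0.56684 × 0.51152 = 0.248354.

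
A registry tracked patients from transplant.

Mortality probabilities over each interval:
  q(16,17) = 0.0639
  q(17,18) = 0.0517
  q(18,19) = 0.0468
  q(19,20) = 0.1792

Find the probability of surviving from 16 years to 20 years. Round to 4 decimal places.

P(survive 16→20) = (1 − 0.0639) × (1 − 0.0517) × (1 − 0.0468) × (1 − 0.1792).
= 0.9361 × 0.9483 × 0.9532 × 0.8208 = 0.694527.

0.6945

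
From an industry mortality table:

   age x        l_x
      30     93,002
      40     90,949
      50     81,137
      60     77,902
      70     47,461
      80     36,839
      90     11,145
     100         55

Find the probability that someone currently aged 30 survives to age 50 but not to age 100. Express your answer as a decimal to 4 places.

0.8718

We want 20|50q30 = (l_50 − l_100)/l_30.
This is the probability of reaching 50 but not 100, conditional on being alive at 30: (l_50 − l_100) / l_30.
= (81,137 − 55) / 93,002 = 81,082 / 93,002 = 0.871831.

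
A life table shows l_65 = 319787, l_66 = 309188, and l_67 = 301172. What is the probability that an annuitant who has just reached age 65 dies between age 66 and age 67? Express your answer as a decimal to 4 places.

This is the probability of reaching 66 but not 67, conditional on being alive at 65: (l_66 − l_67) / l_65.
= (309188 − 301172) / 319787 = 8016 / 319787 = 0.025067.

0.0251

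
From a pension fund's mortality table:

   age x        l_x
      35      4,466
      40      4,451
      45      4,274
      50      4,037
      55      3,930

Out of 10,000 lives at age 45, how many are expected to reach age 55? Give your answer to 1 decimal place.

9195.1

The relevant probability is 3,930/4,274 = 0.919513.
Expected number = 10,000 × 0.919513 = 9195.1.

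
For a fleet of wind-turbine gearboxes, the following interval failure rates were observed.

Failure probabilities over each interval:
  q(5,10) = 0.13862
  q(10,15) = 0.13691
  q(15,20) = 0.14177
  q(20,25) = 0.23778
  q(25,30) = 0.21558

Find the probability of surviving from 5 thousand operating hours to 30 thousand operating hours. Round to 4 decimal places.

Chaining the interval survival probabilities: (1 − 0.13862) × (1 − 0.13691) × (1 − 0.14177) × (1 − 0.23778) × (1 − 0.21558).
= 0.86138 × 0.86309 × 0.85823 × 0.76222 × 0.78442 = 0.381490.

0.3815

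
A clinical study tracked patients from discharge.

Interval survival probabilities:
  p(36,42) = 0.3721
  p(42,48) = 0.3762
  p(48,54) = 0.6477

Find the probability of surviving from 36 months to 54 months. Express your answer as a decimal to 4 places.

0.0907

P(survive 36→54) = 0.3721 × 0.3762 × 0.6477.
= 0.090668.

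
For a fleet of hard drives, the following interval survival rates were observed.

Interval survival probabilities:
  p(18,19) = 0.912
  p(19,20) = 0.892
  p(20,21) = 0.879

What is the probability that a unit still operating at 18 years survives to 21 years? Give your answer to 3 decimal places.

0.715

Chaining the interval survival probabilities: 0.912 × 0.892 × 0.879.
= 0.715070.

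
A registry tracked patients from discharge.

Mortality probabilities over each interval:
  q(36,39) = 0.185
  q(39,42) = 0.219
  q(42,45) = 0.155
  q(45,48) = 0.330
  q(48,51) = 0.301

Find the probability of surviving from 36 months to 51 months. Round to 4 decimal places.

0.2519

Chaining the interval survival probabilities: (1 − 0.185) × (1 − 0.219) × (1 − 0.155) × (1 − 0.330) × (1 − 0.301).
= 0.815 × 0.781 × 0.845 × 0.670 × 0.699 = 0.251894.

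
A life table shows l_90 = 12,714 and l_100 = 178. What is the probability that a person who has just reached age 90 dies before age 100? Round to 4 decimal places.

P(die before 100 | alive at 90) = 1 − l_100/l_90 = 1 − 178/12,714 = (12,536)/12,714 = 0.986000.

0.9860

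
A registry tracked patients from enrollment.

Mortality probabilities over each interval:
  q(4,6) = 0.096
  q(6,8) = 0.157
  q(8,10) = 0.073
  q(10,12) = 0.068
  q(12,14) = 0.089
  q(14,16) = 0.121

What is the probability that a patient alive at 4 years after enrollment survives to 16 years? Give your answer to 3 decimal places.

Chaining the interval survival probabilities: (1 − 0.096) × (1 − 0.157) × (1 − 0.073) × (1 − 0.068) × (1 − 0.089) × (1 − 0.121).
= 0.904 × 0.843 × 0.927 × 0.932 × 0.911 × 0.879 = 0.527229.

0.527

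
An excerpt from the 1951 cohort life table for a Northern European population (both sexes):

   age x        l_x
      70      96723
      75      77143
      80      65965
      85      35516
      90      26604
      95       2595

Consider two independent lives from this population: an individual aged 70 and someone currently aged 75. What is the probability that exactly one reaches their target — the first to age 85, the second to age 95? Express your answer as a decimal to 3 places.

p₁ = l_85/l_70 = 35516/96723 = 0.367193; p₂ = l_95/l_75 = 2595/77143 = 0.033639.
P(exactly one) = p₁(1−p₂) + (1−p₁)p₂ = 0.354841 + 0.021287 = 0.376128.

0.376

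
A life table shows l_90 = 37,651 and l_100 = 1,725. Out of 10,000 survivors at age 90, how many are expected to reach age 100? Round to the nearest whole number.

458

The relevant probability is 1,725/37,651 = 0.045816.
Expected number = 10,000 × 0.045816 = 458.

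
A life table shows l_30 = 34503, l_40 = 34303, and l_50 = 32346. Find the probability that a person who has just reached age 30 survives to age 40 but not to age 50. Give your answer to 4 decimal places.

0.0567

We want 10|10q30 = (l_40 − l_50)/l_30.
This is the probability of reaching 40 but not 50, conditional on being alive at 30: (l_40 − l_50) / l_30.
= (34303 − 32346) / 34503 = 1957 / 34503 = 0.056720.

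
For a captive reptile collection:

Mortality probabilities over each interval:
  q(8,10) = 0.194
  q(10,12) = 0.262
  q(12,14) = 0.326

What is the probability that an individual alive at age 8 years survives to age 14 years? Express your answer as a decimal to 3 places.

0.401

Survival from 8 to 14 is the product of surviving each interval: (1 − 0.194) × (1 − 0.262) × (1 − 0.326).
= 0.806 × 0.738 × 0.674 = 0.400914.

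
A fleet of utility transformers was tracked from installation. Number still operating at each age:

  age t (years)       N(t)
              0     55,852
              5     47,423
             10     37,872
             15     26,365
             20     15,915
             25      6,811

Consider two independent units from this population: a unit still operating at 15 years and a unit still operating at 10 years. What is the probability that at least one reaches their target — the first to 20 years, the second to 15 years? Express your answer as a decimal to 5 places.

p₁ = N(20)/N(15) = 15,915/26,365 = 0.603641; p₂ = N(15)/N(10) = 26,365/37,872 = 0.696161.
P(at least one) = 1 − (1−p₁)(1−p₂) = 1 − 0.396359 × 0.303839 = 0.879571.

0.87957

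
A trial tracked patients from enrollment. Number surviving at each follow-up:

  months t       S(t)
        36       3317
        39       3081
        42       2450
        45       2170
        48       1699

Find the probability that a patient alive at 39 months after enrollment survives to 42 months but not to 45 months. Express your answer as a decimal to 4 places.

0.0909

This is the probability of reaching 42 but not 45, conditional on being alive at 39: (S(42) − S(45)) / S(39).
= (2450 − 2170) / 3081 = 280 / 3081 = 0.090880.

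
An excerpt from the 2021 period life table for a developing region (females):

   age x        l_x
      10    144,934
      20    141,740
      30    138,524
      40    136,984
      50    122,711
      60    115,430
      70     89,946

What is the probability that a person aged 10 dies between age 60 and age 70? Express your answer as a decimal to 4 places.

We want 50|10q10 = (l_60 − l_70)/l_10.
This is the probability of reaching 60 but not 70, conditional on being alive at 10: (l_60 − l_70) / l_10.
= (115,430 − 89,946) / 144,934 = 25,484 / 144,934 = 0.175832.

0.1758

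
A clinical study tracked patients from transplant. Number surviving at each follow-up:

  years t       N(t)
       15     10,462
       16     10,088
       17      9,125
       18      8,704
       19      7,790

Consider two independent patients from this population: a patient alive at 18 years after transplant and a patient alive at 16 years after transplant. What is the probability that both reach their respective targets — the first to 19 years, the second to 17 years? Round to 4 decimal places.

p₁ = N(19)/N(18) = 7,790/8,704 = 0.894991; p₂ = N(17)/N(16) = 9,125/10,088 = 0.904540.
P(both) = p₁ × p₂ = 0.894991 × 0.904540 = 0.809555.

0.8096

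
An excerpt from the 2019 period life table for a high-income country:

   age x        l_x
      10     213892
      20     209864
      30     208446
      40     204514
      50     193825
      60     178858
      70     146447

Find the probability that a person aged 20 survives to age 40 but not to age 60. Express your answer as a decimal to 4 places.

We want 20|20q20 = (l_40 − l_60)/l_20.
This is the probability of reaching 40 but not 60, conditional on being alive at 20: (l_40 − l_60) / l_20.
= (204514 − 178858) / 209864 = 25656 / 209864 = 0.122251.

0.1223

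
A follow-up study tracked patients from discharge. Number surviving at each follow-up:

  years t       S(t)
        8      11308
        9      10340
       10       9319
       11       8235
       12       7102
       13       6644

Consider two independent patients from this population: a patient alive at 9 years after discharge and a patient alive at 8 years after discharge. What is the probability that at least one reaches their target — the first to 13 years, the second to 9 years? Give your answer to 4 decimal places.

0.9694

p₁ = S(13)/S(9) = 6644/10340 = 0.642553; p₂ = S(9)/S(8) = 10340/11308 = 0.914397.
P(at least one) = 1 − (1−p₁)(1−p₂) = 1 − 0.357447 × 0.085603 = 0.969401.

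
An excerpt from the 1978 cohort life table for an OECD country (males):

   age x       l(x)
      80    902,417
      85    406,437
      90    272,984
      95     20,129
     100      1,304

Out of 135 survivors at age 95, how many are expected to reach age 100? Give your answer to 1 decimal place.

8.7

The relevant probability is 1,304/20,129 = 0.064782.
Expected number = 135 × 0.064782 = 8.7.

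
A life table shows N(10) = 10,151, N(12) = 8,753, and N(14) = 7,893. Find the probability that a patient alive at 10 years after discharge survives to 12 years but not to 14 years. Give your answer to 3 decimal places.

This is the probability of reaching 12 but not 14, conditional on being alive at 10: (N(12) − N(14)) / N(10).
= (8,753 − 7,893) / 10,151 = 860 / 10,151 = 0.084721.

0.085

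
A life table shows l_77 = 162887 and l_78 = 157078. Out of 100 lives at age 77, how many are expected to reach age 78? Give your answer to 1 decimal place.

96.4

The relevant probability is 157078/162887 = 0.964337.
Expected number = 100 × 0.964337 = 96.4.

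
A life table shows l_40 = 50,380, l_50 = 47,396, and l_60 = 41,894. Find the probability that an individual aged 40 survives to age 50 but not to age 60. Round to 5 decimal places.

0.10921

We want 10|10q40 = (l_50 − l_60)/l_40.
This is the probability of reaching 50 but not 60, conditional on being alive at 40: (l_50 − l_60) / l_40.
= (47,396 − 41,894) / 50,380 = 5,502 / 50,380 = 0.109210.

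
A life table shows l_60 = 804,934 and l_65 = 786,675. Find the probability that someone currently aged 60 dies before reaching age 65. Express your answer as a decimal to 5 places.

P(die before 65 | alive at 60) = 1 − l_65/l_60 = 1 − 786,675/804,934 = (18,259)/804,934 = 0.022684.

0.02268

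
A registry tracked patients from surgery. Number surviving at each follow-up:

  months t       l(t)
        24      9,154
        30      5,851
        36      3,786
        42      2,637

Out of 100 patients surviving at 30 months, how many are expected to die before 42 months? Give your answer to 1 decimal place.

The relevant probability is 1 − 2,637/5,851 = 0.549308.
Expected number = 100 × 0.549308 = 54.9.

54.9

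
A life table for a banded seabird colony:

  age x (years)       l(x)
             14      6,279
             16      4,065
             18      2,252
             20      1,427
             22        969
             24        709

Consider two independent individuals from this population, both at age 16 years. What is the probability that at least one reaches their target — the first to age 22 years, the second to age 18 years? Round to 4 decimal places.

0.6603

p₁ = l(22)/l(16) = 969/4,065 = 0.238376; p₂ = l(18)/l(16) = 2,252/4,065 = 0.553998.
P(at least one) = 1 − (1−p₁)(1−p₂) = 1 − 0.761624 × 0.446002 = 0.660314.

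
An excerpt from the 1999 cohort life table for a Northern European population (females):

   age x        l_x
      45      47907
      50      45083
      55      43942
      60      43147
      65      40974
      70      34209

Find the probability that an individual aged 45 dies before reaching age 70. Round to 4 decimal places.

P(die before 70 | alive at 45) = 1 − l_70/l_45 = 1 − 34209/47907 = (13698)/47907 = 0.285929.

0.2859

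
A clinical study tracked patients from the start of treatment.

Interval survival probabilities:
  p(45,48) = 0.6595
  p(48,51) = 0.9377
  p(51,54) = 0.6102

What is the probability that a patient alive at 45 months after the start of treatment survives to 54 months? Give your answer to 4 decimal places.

0.3774

P(survive 45→54) = 0.6595 × 0.9377 × 0.6102.
= 0.377356.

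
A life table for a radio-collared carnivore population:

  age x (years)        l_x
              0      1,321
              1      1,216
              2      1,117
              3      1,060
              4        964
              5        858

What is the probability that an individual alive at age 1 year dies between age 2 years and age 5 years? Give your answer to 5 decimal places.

0.21299

This is the probability of reaching 2 but not 5, conditional on being alive at 1: (l_2 − l_5) / l_1.
= (1,117 − 858) / 1,216 = 259 / 1,216 = 0.212993.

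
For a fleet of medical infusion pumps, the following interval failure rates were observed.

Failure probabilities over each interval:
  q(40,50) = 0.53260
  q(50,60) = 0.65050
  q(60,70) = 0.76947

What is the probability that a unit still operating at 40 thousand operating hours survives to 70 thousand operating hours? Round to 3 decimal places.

0.038

Survival from 40 to 70 is the product of surviving each interval: (1 − 0.53260) × (1 − 0.65050) × (1 − 0.76947).
= 0.46740 × 0.34950 × 0.23053 = 0.037659.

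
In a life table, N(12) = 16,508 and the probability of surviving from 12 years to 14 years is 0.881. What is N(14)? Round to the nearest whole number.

14544

N(14) = N(12) × p = 16,508 × 0.881 = 14544.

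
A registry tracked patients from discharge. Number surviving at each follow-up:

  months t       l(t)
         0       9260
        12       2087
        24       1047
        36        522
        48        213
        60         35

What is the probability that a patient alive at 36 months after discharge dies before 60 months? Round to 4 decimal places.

P(die before 60 | alive at 36) = 1 − l(60)/l(36) = 1 − 35/522 = (487)/522 = 0.932950.

0.9330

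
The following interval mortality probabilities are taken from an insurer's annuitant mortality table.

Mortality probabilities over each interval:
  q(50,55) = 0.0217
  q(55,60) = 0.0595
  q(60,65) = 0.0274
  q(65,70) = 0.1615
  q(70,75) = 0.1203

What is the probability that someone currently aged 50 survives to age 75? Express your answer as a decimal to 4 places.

Survival from 50 to 75 is the product of surviving each interval: (1 − 0.0217) × (1 − 0.0595) × (1 − 0.0274) × (1 − 0.1615) × (1 − 0.1203).
= 0.9783 × 0.9405 × 0.9726 × 0.8385 × 0.8797 = 0.660089.

0.6601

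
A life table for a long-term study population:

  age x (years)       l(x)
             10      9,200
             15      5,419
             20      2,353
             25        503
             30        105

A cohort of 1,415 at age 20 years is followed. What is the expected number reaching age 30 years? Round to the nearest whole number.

63

The relevant probability is 105/2,353 = 0.044624.
Expected number = 1,415 × 0.044624 = 63.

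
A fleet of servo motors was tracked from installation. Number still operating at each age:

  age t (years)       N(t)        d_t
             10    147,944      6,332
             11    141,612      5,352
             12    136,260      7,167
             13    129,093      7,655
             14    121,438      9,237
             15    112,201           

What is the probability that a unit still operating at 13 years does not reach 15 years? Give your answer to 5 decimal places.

0.13085

P(fail before 15 | operational at 13) = 1 − N(15)/N(13) = 1 − 112,201/129,093 = (16,892)/129,093 = 0.130851.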